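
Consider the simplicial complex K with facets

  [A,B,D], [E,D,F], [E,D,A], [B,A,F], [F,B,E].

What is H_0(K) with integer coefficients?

H_0 = Z.

Take the total order A < B < D < E < F on the vertex set. Then K (dimension 2) consists of the simplices:

  0-simplices (5): A, B, D, E, F
  1-simplices (10): AB, AD, AE, AF, BD, BE, BF, DE, DF, EF
  2-simplices (5): ABD, ABF, ADE, BEF, DEF

Hence C_0 ≅ Z^5, C_1 ≅ Z^10, C_2 ≅ Z^5.

∂_1: C_1 → C_0 maps an edge to its endpoints' difference, ∂[p,q] = q − p.
As a 5×10 matrix over Z this has rank 4, with invariant factors (1,1,1,1).

The boundary map ∂_2: C_2 → C_1 acts by ∂[p,q,r] = [q,r] − [p,r] + [p,q]. For instance
  ∂DEF = EF − DF + DE,
  ∂ABD = BD − AD + AB.
The resulting 10×5 matrix has rank 5, and its Smith normal form has invariant factors (1,1,1,1,1).

Now H_k = ker ∂_k / im ∂_{k+1}, so:

  H_0: rank C_0 − rank ∂_1 = 5 − 4 = 1, and the invariant factors of ∂_1 are all 1, so H_0 ≅ Z.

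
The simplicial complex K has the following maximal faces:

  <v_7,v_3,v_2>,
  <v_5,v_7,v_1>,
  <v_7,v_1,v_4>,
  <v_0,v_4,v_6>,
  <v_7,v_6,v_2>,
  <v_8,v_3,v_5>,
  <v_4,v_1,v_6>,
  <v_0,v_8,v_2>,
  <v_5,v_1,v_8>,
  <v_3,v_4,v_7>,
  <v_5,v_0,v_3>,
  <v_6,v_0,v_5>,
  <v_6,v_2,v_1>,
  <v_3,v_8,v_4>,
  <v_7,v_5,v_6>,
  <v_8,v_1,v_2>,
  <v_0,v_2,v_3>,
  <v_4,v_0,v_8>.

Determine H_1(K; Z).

Fix the vertex order v_0 < v_1 < v_2 < v_3 < v_4 < v_5 < v_6 < v_7 < v_8 and write every simplex with vertices in increasing order. Then dim K = 2 and the simplices of K are:

  0-simplices (9): [v_0], [v_1], [v_2], [v_3], [v_4], [v_5], [v_6], [v_7], [v_8]
  1-simplices (27): (27 of them)
  2-simplices (18): (18 of them)

giving chain groups C_0 ≅ Z^9, C_1 ≅ Z^27, C_2 ≅ Z^18.

Boundary ∂_1: C_1 → C_0 sends each edge [p,q] (with p < q) to q − p. For instance
  ∂[v_1,v_4] = [v_4] − [v_1].
The 9×27 boundary matrix has rank 8 and Smith normal form diag(1,1,1,1,1,1,1,1).

Boundary ∂_2: C_2 → C_1 acts by ∂[p,q,r] = [q,r] − [p,r] + [p,q]. For instance
  ∂[v_1,v_5,v_8] = [v_5,v_8] − [v_1,v_8] + [v_1,v_5],
  ∂[v_3,v_4,v_7] = [v_4,v_7] − [v_3,v_7] + [v_3,v_4].
As a 27×18 matrix over Z this has rank 18, with invariant factors (1,1,1,1,1,1,1,1,1,1,1,1,1,1,1,1,1,2).

From H_k ≅ ker(∂_k) / im(∂_{k+1}) we obtain:

  H_1: rank ker ∂_1 − rank ∂_2 = (27 − 8) − 18 = 1, and ∂_2 has invariant factor 2 > 1, so H_1 = Z ⊕ Z/2Z.

H_1 ≅ Z ⊕ Z/2Z.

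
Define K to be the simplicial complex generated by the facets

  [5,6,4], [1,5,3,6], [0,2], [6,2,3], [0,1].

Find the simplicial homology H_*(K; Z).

H_0 ≅ Z,  H_1 ≅ Z,  H_2 = 0,  H_3 = 0.

Order the vertices as 0 < 1 < 2 < 3 < 4 < 5 < 6. Listing each simplex with vertices in this order, K has dimension 3 with simplices:

  0-simplices (7): [0], [1], [2], [3], [4], [5], [6]
  1-simplices (12): [0,1], [0,2], [1,3], [1,5], [1,6], [2,3], [2,6], [3,5], [3,6], [4,5], [4,6], [5,6]
  2-simplices (6): [1,3,5], [1,3,6], [1,5,6], [2,3,6], [3,5,6], [4,5,6]
  3-simplices (1): [1,3,5,6]

Hence C_0 ≅ Z^7, C_1 ≅ Z^12, C_2 ≅ Z^6, C_3 ≅ Z^1.

Boundary ∂_1: C_1 → C_0 sends each edge [p,q] (with p < q) to q − p.
The resulting 7×12 matrix has rank 6, and its Smith normal form has invariant factors (1,1,1,1,1,1).

∂_2: C_2 → C_1 acts by ∂[p,q,r] = [q,r] − [p,r] + [p,q]. For instance
  ∂[1,3,5] = [3,5] − [1,5] + [1,3],
  ∂[2,3,6] = [3,6] − [2,6] + [2,3].
This gives a 12×6 integer matrix of rank 5; reducing to Smith normal form yields diagonal entries (1,1,1,1,1).

∂_3: C_3 → C_2 sends each 3-simplex σ to the alternating sum Σ_i (−1)^i (σ with its i-th vertex removed). For instance
  ∂[1,3,5,6] = [3,5,6] − [1,5,6] + [1,3,6] − [1,3,5].
As a 6×1 matrix over Z this has rank 1, with invariant factors (1).

Now H_k = ker ∂_k / im ∂_{k+1}, so:

  H_0: rank C_0 − rank ∂_1 = 7 − 6 = 1, and the invariant factors of ∂_1 are all 1, so H_0 = Z.
  H_1: rank ker ∂_1 − rank ∂_2 = (12 − 6) − 5 = 1, and the invariant factors of ∂_2 are all 1, so H_1 = Z.
  H_2: rank ker ∂_2 − rank ∂_3 = (6 − 5) − 1 = 0, and the invariant factors of ∂_3 are all 1, so H_2 = 0.
  H_3: rank ker ∂_3 − rank ∂_4 = (1 − 1) − 0 = 0, and there is no ∂_4, so H_3 = 0.

As a check, the Euler characteristic is 7 − 12 + 6 − 1 = 0, which agrees with 1 − 1 + 0 − 0 = 0.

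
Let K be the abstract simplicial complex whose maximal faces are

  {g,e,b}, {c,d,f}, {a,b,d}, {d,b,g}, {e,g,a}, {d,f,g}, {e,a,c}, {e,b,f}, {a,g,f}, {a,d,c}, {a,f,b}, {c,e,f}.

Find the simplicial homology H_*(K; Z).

Take the total order a < b < c < d < e < f < g on the vertex set. Then K (dimension 2) consists of the simplices:

  0-simplices (7): a, b, c, d, e, f, g
  1-simplices (18): ab, ac, ad, ae, af, ag, bd, be, bf, bg, cd, ce, cf, df, dg, ef, eg, fg
  2-simplices (12): abd, abf, acd, ace, aeg, afg, bdg, bef, beg, cdf, cef, dfg

so the chain groups are C_0 ≅ Z^7, C_1 ≅ Z^18, C_2 ≅ Z^12.

The boundary map ∂_1: C_1 → C_0 sends each edge [p,q] (with p < q) to q − p. For instance
  ∂bg = g − b.
This gives a 7×18 integer matrix of rank 6; reducing to Smith normal form yields diagonal entries (1,1,1,1,1,1).

The boundary map ∂_2: C_2 → C_1 acts by ∂[p,q,r] = [q,r] − [p,r] + [p,q]. For instance
  ∂bdg = dg − bg + bd,
  ∂abd = bd − ad + ab.
This gives a 18×12 integer matrix of rank 12; reducing to Smith normal form yields diagonal entries (1,1,1,1,1,1,1,1,1,1,1,2).

Computing H_k = (kernel of ∂_k) / (image of ∂_{k+1}):

  H_0: rank C_0 − rank ∂_1 = 7 − 6 = 1, and the invariant factors of ∂_1 are all 1, so H_0 ≅ Z.
  H_1: rank ker ∂_1 − rank ∂_2 = (18 − 6) − 12 = 0, and ∂_2 has invariant factor 2 > 1, so H_1 ≅ Z/2.
  H_2: rank ker ∂_2 − rank ∂_3 = (12 − 12) − 0 = 0, and there is no ∂_3, so H_2 ≅ 0.

H_0 = Z,  H_1 = Z/2,  H_2 = 0.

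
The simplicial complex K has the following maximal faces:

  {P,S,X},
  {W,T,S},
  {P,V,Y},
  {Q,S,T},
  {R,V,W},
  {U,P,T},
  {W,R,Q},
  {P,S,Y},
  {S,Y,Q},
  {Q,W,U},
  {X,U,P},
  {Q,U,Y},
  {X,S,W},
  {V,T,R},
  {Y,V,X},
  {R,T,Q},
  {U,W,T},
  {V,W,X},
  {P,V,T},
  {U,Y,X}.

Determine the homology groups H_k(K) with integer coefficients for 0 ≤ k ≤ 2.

H_0 = Z,  H_1 = Z ⊕ Z/2,  H_2 = 0.

Fix the vertex order P < Q < R < S < T < U < V < W < X < Y and write every simplex with vertices in increasing order. Then dim K = 2 and the simplices of K are:

  0-simplices (10): P, Q, R, S, T, U, V, W, X, Y
  1-simplices (30): PS, PT, PU, PV, PX, PY, QR, QS, QT, QU, QW, QY, RT, RV, RW, ST, SW, SX, SY, TU, TV, TW, UW, UX, UY, VW, VX, VY, WX, XY
  2-simplices (20): PSX, PSY, PTU, PTV, PUX, PVY, QRT, QRW, QST, QSY, QUW, QUY, RTV, RVW, STW, SWX, TUW, UXY, VWX, VXY

Hence C_0 ≅ Z^10, C_1 ≅ Z^30, C_2 ≅ Z^20.

The boundary map ∂_1: C_1 → C_0 sends each edge [p,q] (with p < q) to q − p. For instance
  ∂PX = X − P.
The 10×30 boundary matrix has rank 9 and Smith normal form diag(1,1,1,1,1,1,1,1,1).

The boundary map ∂_2: C_2 → C_1 maps a triangle to the signed sum of its edges. For instance
  ∂PTU = TU − PU + PT,
  ∂QUY = UY − QY + QU.
This gives a 30×20 integer matrix of rank 20; reducing to Smith normal form yields diagonal entries (1,1,1,1,1,1,1,1,1,1,1,1,1,1,1,1,1,1,1,2).

Computing H_k = (kernel of ∂_k) / (image of ∂_{k+1}):

  H_0: rank C_0 − rank ∂_1 = 10 − 9 = 1, and the invariant factors of ∂_1 are all 1, so H_0 = Z.
  H_1: rank ker ∂_1 − rank ∂_2 = (30 − 9) − 20 = 1, and ∂_2 has invariant factor 2 > 1, so H_1 = Z ⊕ Z/2.
  H_2: rank ker ∂_2 − rank ∂_3 = (20 − 20) − 0 = 0, and there is no ∂_3, so H_2 = 0.

As a check, the Euler characteristic is 10 − 30 + 20 = 0, which agrees with 1 − 1 + 0 = 0.
(K is a triangulation of the Klein bottle.)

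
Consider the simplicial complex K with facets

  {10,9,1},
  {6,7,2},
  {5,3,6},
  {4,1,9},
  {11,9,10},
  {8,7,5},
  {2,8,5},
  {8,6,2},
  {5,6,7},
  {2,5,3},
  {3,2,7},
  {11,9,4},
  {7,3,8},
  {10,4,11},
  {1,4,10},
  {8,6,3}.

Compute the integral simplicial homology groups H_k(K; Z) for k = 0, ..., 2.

Take the total order 1 < 2 < 3 < 4 < 5 < 6 < 7 < 8 < 9 < 10 < 11 on the vertex set. Then K (dimension 2) consists of the simplices:

  0-simplices (11): [1], [2], [3], [4], [5], [6], [7], [8], [9], [10], [11]
  1-simplices (24): (24 of them)
  2-simplices (16): [1,4,9], [1,4,10], [1,9,10], [2,3,5], [2,3,7], [2,5,8], [2,6,7], [2,6,8], [3,5,6], [3,6,8], [3,7,8], [4,9,11], [4,10,11], [5,6,7], [5,7,8], [9,10,11]

giving chain groups C_0 ≅ Z^11, C_1 ≅ Z^24, C_2 ≅ Z^16.

Boundary ∂_1: C_1 → C_0 is given by ∂[p,q] = [q] − [p].
The resulting 11×24 matrix has rank 9, and its Smith normal form has invariant factors (1,1,1,1,1,1,1,1,1).

Boundary ∂_2: C_2 → C_1 maps a triangle to the signed sum of its edges. For instance
  ∂[2,3,5] = [3,5] − [2,5] + [2,3],
  ∂[5,7,8] = [7,8] − [5,8] + [5,7].
This gives a 24×16 integer matrix of rank 15; reducing to Smith normal form yields diagonal entries (1,1,1,1,1,1,1,1,1,1,1,1,1,1,2).

Reading off H_k = ker ∂_k / im ∂_{k+1}:

  H_0: rank C_0 − rank ∂_1 = 11 − 9 = 2, and the invariant factors of ∂_1 are all 1, so H_0 = Z^2.
  H_1: rank ker ∂_1 − rank ∂_2 = (24 − 9) − 15 = 0, and ∂_2 has invariant factor 2 > 1, so H_1 = Z/2Z.
  H_2: rank ker ∂_2 − rank ∂_3 = (16 − 15) − 0 = 1, and there is no ∂_3, so H_2 = Z.

(K is a triangulation of the disjoint union of the 2-sphere S^2 and the real projective plane RP^2.)

H_0 = Z^2,  H_1 = Z/2Z,  H_2 = Z.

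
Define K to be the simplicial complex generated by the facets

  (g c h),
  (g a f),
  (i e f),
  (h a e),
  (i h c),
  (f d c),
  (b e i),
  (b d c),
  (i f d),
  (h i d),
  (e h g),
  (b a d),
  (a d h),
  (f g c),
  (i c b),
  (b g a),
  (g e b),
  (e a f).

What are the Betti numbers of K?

b_0 = 1, b_1 = 1, b_2 = 0.

Take the total order a < b < c < d < e < f < g < h < i on the vertex set. Then K (dimension 2) consists of the simplices:

  0-simplices (9): a, b, c, d, e, f, g, h, i
  1-simplices (27): ab, ad, ae, af, ag, ah, bc, bd, be, bg, bi, cd, cf, cg, ch, ci, df, dh, di, ef, eg, eh, ei, fg, fi, gh, hi
  2-simplices (18): abd, abg, adh, aef, aeh, afg, bcd, bci, beg, bei, cdf, cfg, cgh, chi, dfi, dhi, efi, egh

Hence C_0 ≅ Z^9, C_1 ≅ Z^27, C_2 ≅ Z^18.

∂_1: C_1 → C_0 sends each edge [p,q] (with p < q) to q − p. For instance
  ∂be = e − b.
The resulting 9×27 matrix has rank 8, and its Smith normal form has invariant factors (1,1,1,1,1,1,1,1).

The boundary map ∂_2: C_2 → C_1 sends each 2-simplex [p,q,r] to [q,r] − [p,r] + [p,q]. For instance
  ∂egh = gh − eh + eg,
  ∂cfg = fg − cg + cf.
This gives a 27×18 integer matrix of rank 18; reducing to Smith normal form yields diagonal entries (1,1,1,1,1,1,1,1,1,1,1,1,1,1,1,1,1,2).

Computing H_k = (kernel of ∂_k) / (image of ∂_{k+1}):

  H_0: rank C_0 − rank ∂_1 = 9 − 8 = 1, and the invariant factors of ∂_1 are all 1, so H_0 = Z.
  H_1: rank ker ∂_1 − rank ∂_2 = (27 − 8) − 18 = 1, and ∂_2 has invariant factor 2 > 1, so H_1 = Z ⊕ Z/2Z.
  H_2: rank ker ∂_2 − rank ∂_3 = (18 − 18) − 0 = 0, and there is no ∂_3, so H_2 = 0.

As a check, the Euler characteristic is 9 − 27 + 18 = 0, which agrees with 1 − 1 + 0 = 0.

Hence the Betti numbers are b_0 = 1, b_1 = 1, b_2 = 0.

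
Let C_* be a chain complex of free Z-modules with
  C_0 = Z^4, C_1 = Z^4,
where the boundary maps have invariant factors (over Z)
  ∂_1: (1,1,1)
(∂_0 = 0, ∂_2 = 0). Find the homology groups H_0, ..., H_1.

H_0 ≅ Z,  H_1 ≅ Z.

H_0: b_0 = 4 − 0 − 3 = 1; torsion from ∂_1 factors > 1: none. So H_0 ≅ Z.
H_1: b_1 = 4 − 3 − 0 = 1; torsion from ∂_2 factors > 1: none. So H_1 ≅ Z.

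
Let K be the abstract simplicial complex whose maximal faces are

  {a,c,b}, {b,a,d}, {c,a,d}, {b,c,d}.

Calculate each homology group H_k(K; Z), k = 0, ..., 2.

Order the vertices as a < b < c < d. Listing each simplex with vertices in this order, K has dimension 2 with simplices:

  0-simplices (4): a, b, c, d
  1-simplices (6): ab, ac, ad, bc, bd, cd
  2-simplices (4): abc, abd, acd, bcd

so the chain groups are C_0 ≅ Z^4, C_1 ≅ Z^6, C_2 ≅ Z^4.

Boundary ∂_1: C_1 → C_0 is given by ∂[p,q] = [q] − [p].
The 4×6 boundary matrix has rank 3 and Smith normal form diag(1,1,1).

The boundary map ∂_2: C_2 → C_1 acts by ∂[p,q,r] = [q,r] − [p,r] + [p,q]. For instance
  ∂acd = cd − ad + ac,
  ∂abc = bc − ac + ab.
The 6×4 boundary matrix has rank 3 and Smith normal form diag(1,1,1).

Computing H_k = (kernel of ∂_k) / (image of ∂_{k+1}):

  H_0: rank C_0 − rank ∂_1 = 4 − 3 = 1, and the invariant factors of ∂_1 are all 1, so H_0 ≅ Z.
  H_1: rank ker ∂_1 − rank ∂_2 = (6 − 3) − 3 = 0, and the invariant factors of ∂_2 are all 1, so H_1 ≅ 0.
  H_2: rank ker ∂_2 − rank ∂_3 = (4 − 3) − 0 = 1, and there is no ∂_3, so H_2 ≅ Z.

(K is a triangulation of the 2-sphere S^2.)

H_0 ≅ Z,  H_1 = 0,  H_2 ≅ Z.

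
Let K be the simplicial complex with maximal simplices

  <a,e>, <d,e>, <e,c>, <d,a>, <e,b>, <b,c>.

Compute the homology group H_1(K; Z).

H_1 ≅ Z^2.

Order the vertices as a < b < c < d < e. Listing each simplex with vertices in this order, K has dimension 1 with simplices:

  0-simplices (5): a, b, c, d, e
  1-simplices (6): ad, ae, bc, be, ce, de

so the chain groups are C_0 ≅ Z^5, C_1 ≅ Z^6.

∂_1: C_1 → C_0 maps an edge to its endpoints' difference, ∂[p,q] = q − p. For instance
  ∂ae = e − a.
This gives a 5×6 integer matrix of rank 4; reducing to Smith normal form yields diagonal entries (1,1,1,1).

Reading off H_k = ker ∂_k / im ∂_{k+1}:

  H_1: rank ker ∂_1 − rank ∂_2 = (6 − 4) − 0 = 2, and there is no ∂_2, so H_1 ≅ Z^2.

(K is a triangulation of a wedge of 2 circles.)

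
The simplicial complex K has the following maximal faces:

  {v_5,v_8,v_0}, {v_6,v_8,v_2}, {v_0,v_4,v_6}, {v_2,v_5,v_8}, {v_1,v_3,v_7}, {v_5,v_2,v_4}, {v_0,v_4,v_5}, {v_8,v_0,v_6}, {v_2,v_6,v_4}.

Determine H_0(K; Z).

H_0 ≅ Z^2.

Order the vertices as v_0 < v_1 < v_2 < v_3 < v_4 < v_5 < v_6 < v_7 < v_8. Listing each simplex with vertices in this order, K has dimension 2 with simplices:

  0-simplices (9): [v_0], [v_1], [v_2], [v_3], [v_4], [v_5], [v_6], [v_7], [v_8]
  1-simplices (15): (15 of them)
  2-simplices (9): [v_0,v_4,v_5], [v_0,v_4,v_6], [v_0,v_5,v_8], [v_0,v_6,v_8], [v_1,v_3,v_7], [v_2,v_4,v_5], [v_2,v_4,v_6], [v_2,v_5,v_8], [v_2,v_6,v_8]

so the chain groups are C_0 ≅ Z^9, C_1 ≅ Z^15, C_2 ≅ Z^9.

Boundary ∂_1: C_1 → C_0 maps an edge to its endpoints' difference, ∂[p,q] = q − p. For instance
  ∂[v_0,v_5] = [v_5] − [v_0].
The resulting 9×15 matrix has rank 7, and its Smith normal form has invariant factors (1,1,1,1,1,1,1).

Boundary ∂_2: C_2 → C_1 sends each 2-simplex [p,q,r] to [q,r] − [p,r] + [p,q]. For instance
  ∂[v_2,v_6,v_8] = [v_6,v_8] − [v_2,v_8] + [v_2,v_6],
  ∂[v_1,v_3,v_7] = [v_3,v_7] − [v_1,v_7] + [v_1,v_3].
As a 15×9 matrix over Z this has rank 8, with invariant factors (1,1,1,1,1,1,1,1).

Computing H_k = (kernel of ∂_k) / (image of ∂_{k+1}):

  H_0: rank C_0 − rank ∂_1 = 9 − 7 = 2, and the invariant factors of ∂_1 are all 1, so H_0 ≅ Z^2.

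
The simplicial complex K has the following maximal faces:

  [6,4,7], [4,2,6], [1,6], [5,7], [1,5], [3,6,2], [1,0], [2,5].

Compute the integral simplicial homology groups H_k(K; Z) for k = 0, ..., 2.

H_0 ≅ Z,  H_1 ≅ Z^2,  H_2 = 0.

Order the vertices as 0 < 1 < 2 < 3 < 4 < 5 < 6 < 7. Listing each simplex with vertices in this order, K has dimension 2 with simplices:

  0-simplices (8): [0], [1], [2], [3], [4], [5], [6], [7]
  1-simplices (12): [0,1], [1,5], [1,6], [2,3], [2,4], [2,5], [2,6], [3,6], [4,6], [4,7], [5,7], [6,7]
  2-simplices (3): [2,3,6], [2,4,6], [4,6,7]

giving chain groups C_0 ≅ Z^8, C_1 ≅ Z^12, C_2 ≅ Z^3.

The boundary map ∂_1: C_1 → C_0 is given by ∂[p,q] = [q] − [p]. For instance
  ∂[1,5] = [5] − [1].
The resulting 8×12 matrix has rank 7, and its Smith normal form has invariant factors (1,1,1,1,1,1,1).

∂_2: C_2 → C_1 acts by ∂[p,q,r] = [q,r] − [p,r] + [p,q]. For instance
  ∂[2,4,6] = [4,6] − [2,6] + [2,4],
  ∂[2,3,6] = [3,6] − [2,6] + [2,3].
The resulting 12×3 matrix has rank 3, and its Smith normal form has invariant factors (1,1,1).

Now H_k = ker ∂_k / im ∂_{k+1}, so:

  H_0: rank C_0 − rank ∂_1 = 8 − 7 = 1, and the invariant factors of ∂_1 are all 1, so H_0 = Z.
  H_1: rank ker ∂_1 − rank ∂_2 = (12 − 7) − 3 = 2, and the invariant factors of ∂_2 are all 1, so H_1 = Z^2.
  H_2: rank ker ∂_2 − rank ∂_3 = (3 − 3) − 0 = 0, and there is no ∂_3, so H_2 = 0.

As a check, the Euler characteristic is 8 − 12 + 3 = -1, which agrees with 1 − 2 + 0 = -1.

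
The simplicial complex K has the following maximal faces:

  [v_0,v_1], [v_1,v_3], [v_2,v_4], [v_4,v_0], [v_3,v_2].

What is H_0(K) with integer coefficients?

H_0 ≅ Z.

We work with the vertex ordering v_0 < v_1 < v_2 < v_3 < v_4. The simplices of K, each written with vertices in increasing order, are:

  0-simplices (5): [v_0], [v_1], [v_2], [v_3], [v_4]
  1-simplices (5): [v_0,v_1], [v_0,v_4], [v_1,v_3], [v_2,v_3], [v_2,v_4]

giving chain groups C_0 ≅ Z^5, C_1 ≅ Z^5.

The boundary map ∂_1: C_1 → C_0 maps an edge to its endpoints' difference, ∂[p,q] = q − p.
The resulting 5×5 matrix has rank 4, and its Smith normal form has invariant factors (1,1,1,1).

From H_k ≅ ker(∂_k) / im(∂_{k+1}) we obtain:

  H_0: rank C_0 − rank ∂_1 = 5 − 4 = 1, and the invariant factors of ∂_1 are all 1, so H_0 ≅ Z.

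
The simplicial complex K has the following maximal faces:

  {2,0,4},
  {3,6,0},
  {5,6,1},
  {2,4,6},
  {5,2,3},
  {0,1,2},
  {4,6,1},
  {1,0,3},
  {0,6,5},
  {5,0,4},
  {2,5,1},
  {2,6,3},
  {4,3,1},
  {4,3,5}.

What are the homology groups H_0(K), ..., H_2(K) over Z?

K has 7 vertices, 21 edges, 14 triangles.
rank ∂_0 = 0, rank ∂_1 = 6 ⇒ b_0 = 7 − 0 − 6 = 1; all invariant factors of ∂_1 are 1 so no torsion. So H_0 = Z.
rank ∂_1 = 6, rank ∂_2 = 13 ⇒ b_1 = 21 − 6 − 13 = 2; all invariant factors of ∂_2 are 1 so no torsion. So H_1 = Z^2.
rank ∂_2 = 13, rank ∂_3 = 0 ⇒ b_2 = 14 − 13 − 0 = 1. So H_2 = Z.

H_0 = Z,  H_1 = Z^2,  H_2 = Z.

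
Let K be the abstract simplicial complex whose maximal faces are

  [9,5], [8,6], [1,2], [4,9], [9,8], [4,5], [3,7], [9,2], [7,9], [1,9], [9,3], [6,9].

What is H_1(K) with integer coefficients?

Fix the vertex order 1 < 2 < 3 < 4 < 5 < 6 < 7 < 8 < 9 and write every simplex with vertices in increasing order. Then dim K = 1 and the simplices of K are:

  0-simplices (9): [1], [2], [3], [4], [5], [6], [7], [8], [9]
  1-simplices (12): [1,2], [1,9], [2,9], [3,7], [3,9], [4,5], [4,9], [5,9], [6,8], [6,9], [7,9], [8,9]

giving chain groups C_0 ≅ Z^9, C_1 ≅ Z^12.

∂_1: C_1 → C_0 sends each edge [p,q] (with p < q) to q − p. For instance
  ∂[5,9] = [9] − [5].
This gives a 9×12 integer matrix of rank 8; reducing to Smith normal form yields diagonal entries (1,1,1,1,1,1,1,1).

Now H_k = ker ∂_k / im ∂_{k+1}, so:

  H_1: rank ker ∂_1 − rank ∂_2 = (12 − 8) − 0 = 4, and there is no ∂_2, so H_1 = Z^4.

H_1 = Z^4.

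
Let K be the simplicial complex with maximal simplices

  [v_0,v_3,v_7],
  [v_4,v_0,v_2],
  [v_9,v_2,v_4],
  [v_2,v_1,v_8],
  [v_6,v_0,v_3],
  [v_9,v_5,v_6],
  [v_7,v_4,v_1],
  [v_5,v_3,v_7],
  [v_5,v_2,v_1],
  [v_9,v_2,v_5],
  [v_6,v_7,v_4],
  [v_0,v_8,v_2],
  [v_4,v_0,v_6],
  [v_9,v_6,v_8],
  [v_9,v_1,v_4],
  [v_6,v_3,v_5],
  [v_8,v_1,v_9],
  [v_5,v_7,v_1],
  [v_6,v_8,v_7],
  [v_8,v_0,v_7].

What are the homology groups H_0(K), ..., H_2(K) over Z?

H_0 = Z,  H_1 = Z ⊕ Z/2,  H_2 = 0.

Take the total order v_0 < v_1 < v_2 < v_3 < v_4 < v_5 < v_6 < v_7 < v_8 < v_9 on the vertex set. Then K (dimension 2) consists of the simplices:

  0-simplices (10): [v_0], [v_1], [v_2], [v_3], [v_4], [v_5], [v_6], [v_7], [v_8], [v_9]
  1-simplices (30): (30 of them)
  2-simplices (20): (20 of them)

so the chain groups are C_0 ≅ Z^10, C_1 ≅ Z^30, C_2 ≅ Z^20.

The boundary map ∂_1: C_1 → C_0 sends each edge [p,q] (with p < q) to q − p.
The resulting 10×30 matrix has rank 9, and its Smith normal form has invariant factors (1,1,1,1,1,1,1,1,1).

The boundary map ∂_2: C_2 → C_1 maps a triangle to the signed sum of its edges. For instance
  ∂[v_0,v_2,v_8] = [v_2,v_8] − [v_0,v_8] + [v_0,v_2],
  ∂[v_1,v_5,v_7] = [v_5,v_7] − [v_1,v_7] + [v_1,v_5].
The 30×20 boundary matrix has rank 20 and Smith normal form diag(1,1,1,1,1,1,1,1,1,1,1,1,1,1,1,1,1,1,1,2).

Reading off H_k = ker ∂_k / im ∂_{k+1}:

  H_0: rank C_0 − rank ∂_1 = 10 − 9 = 1, and the invariant factors of ∂_1 are all 1, so H_0 ≅ Z.
  H_1: rank ker ∂_1 − rank ∂_2 = (30 − 9) − 20 = 1, and ∂_2 has invariant factor 2 > 1, so H_1 ≅ Z ⊕ Z/2.
  H_2: rank ker ∂_2 − rank ∂_3 = (20 − 20) − 0 = 0, and there is no ∂_3, so H_2 ≅ 0.

As a check, the Euler characteristic is 10 − 30 + 20 = 0, which agrees with 1 − 1 + 0 = 0.
(K is a triangulation of the Klein bottle.)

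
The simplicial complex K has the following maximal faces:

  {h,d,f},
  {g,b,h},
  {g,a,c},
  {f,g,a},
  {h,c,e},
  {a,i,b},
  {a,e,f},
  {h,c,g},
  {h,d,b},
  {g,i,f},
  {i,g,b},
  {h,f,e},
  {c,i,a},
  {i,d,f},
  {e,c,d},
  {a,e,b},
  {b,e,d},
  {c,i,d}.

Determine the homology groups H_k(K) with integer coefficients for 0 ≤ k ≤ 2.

H_0 = Z,  H_1 = Z ⊕ Z/2,  H_2 = 0.

Order the vertices as a < b < c < d < e < f < g < h < i. Listing each simplex with vertices in this order, K has dimension 2 with simplices:

  0-simplices (9): a, b, c, d, e, f, g, h, i
  1-simplices (27): ab, ac, ae, af, ag, ai, bd, be, bg, bh, bi, cd, ce, cg, ch, ci, de, df, dh, di, ef, eh, fg, fh, fi, gh, gi
  2-simplices (18): abe, abi, acg, aci, aef, afg, bde, bdh, bgh, bgi, cde, cdi, ceh, cgh, dfh, dfi, efh, fgi

giving chain groups C_0 ≅ Z^9, C_1 ≅ Z^27, C_2 ≅ Z^18.

∂_1: C_1 → C_0 sends each edge [p,q] (with p < q) to q − p. For instance
  ∂bi = i − b.
The resulting 9×27 matrix has rank 8, and its Smith normal form has invariant factors (1,1,1,1,1,1,1,1).

The boundary map ∂_2: C_2 → C_1 sends each 2-simplex [p,q,r] to [q,r] − [p,r] + [p,q]. For instance
  ∂abe = be − ae + ab,
  ∂dfi = fi − di + df.
The resulting 27×18 matrix has rank 18, and its Smith normal form has invariant factors (1,1,1,1,1,1,1,1,1,1,1,1,1,1,1,1,1,2).

Now H_k = ker ∂_k / im ∂_{k+1}, so:

  H_0: rank C_0 − rank ∂_1 = 9 − 8 = 1, and the invariant factors of ∂_1 are all 1, so H_0 ≅ Z.
  H_1: rank ker ∂_1 − rank ∂_2 = (27 − 8) − 18 = 1, and ∂_2 has invariant factor 2 > 1, so H_1 ≅ Z ⊕ Z/2.
  H_2: rank ker ∂_2 − rank ∂_3 = (18 − 18) − 0 = 0, and there is no ∂_3, so H_2 ≅ 0.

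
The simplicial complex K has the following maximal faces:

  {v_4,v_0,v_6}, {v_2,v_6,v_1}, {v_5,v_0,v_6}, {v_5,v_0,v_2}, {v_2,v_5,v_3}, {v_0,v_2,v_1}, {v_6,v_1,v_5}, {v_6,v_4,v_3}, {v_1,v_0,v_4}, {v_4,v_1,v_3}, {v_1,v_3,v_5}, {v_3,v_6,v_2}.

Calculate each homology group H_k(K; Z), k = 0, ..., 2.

H_0 ≅ Z,  H_1 ≅ Z_2,  H_2 = 0.

K has 7 vertices, 18 edges, 12 triangles.
rank ∂_0 = 0, rank ∂_1 = 6 ⇒ b_0 = 7 − 0 − 6 = 1; all invariant factors of ∂_1 are 1 so no torsion. So H_0 = Z.
rank ∂_1 = 6, rank ∂_2 = 12 ⇒ b_1 = 18 − 6 − 12 = 0; ∂_2 has invariant factor(s) [2] giving torsion. So H_1 = Z_2.
rank ∂_2 = 12, rank ∂_3 = 0 ⇒ b_2 = 12 − 12 − 0 = 0. So H_2 = 0.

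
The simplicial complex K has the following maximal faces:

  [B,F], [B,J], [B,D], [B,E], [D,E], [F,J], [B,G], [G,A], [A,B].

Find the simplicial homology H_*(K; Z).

We work with the vertex ordering A < B < D < E < F < G < J. The simplices of K, each written with vertices in increasing order, are:

  0-simplices (7): A, B, D, E, F, G, J
  1-simplices (9): AB, AG, BD, BE, BF, BG, BJ, DE, FJ

so the chain groups are C_0 ≅ Z^7, C_1 ≅ Z^9.

The boundary map ∂_1: C_1 → C_0 is given by ∂[p,q] = [q] − [p].
The 7×9 boundary matrix has rank 6 and Smith normal form diag(1,1,1,1,1,1).

Now H_k = ker ∂_k / im ∂_{k+1}, so:

  H_0: rank C_0 − rank ∂_1 = 7 − 6 = 1, and the invariant factors of ∂_1 are all 1, so H_0 = Z.
  H_1: rank ker ∂_1 − rank ∂_2 = (9 − 6) − 0 = 3, and there is no ∂_2, so H_1 = Z^3.

H_0 = Z,  H_1 = Z^3.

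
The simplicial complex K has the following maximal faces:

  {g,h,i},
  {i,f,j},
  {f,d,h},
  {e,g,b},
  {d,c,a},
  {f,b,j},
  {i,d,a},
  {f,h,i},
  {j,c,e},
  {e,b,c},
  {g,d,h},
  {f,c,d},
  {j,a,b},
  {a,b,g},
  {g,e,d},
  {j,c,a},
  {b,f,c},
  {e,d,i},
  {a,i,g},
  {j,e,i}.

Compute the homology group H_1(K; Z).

Fix the vertex order a < b < c < d < e < f < g < h < i < j and write every simplex with vertices in increasing order. Then dim K = 2 and the simplices of K are:

  0-simplices (10): a, b, c, d, e, f, g, h, i, j
  1-simplices (30): ab, ac, ad, ag, ai, aj, bc, be, bf, bg, bj, cd, ce, cf, cj, de, df, dg, dh, di, eg, ei, ej, fh, fi, fj, gh, gi, hi, ij
  2-simplices (20): abg, abj, acd, acj, adi, agi, bce, bcf, beg, bfj, cdf, cej, deg, dei, dfh, dgh, eij, fhi, fij, ghi

giving chain groups C_0 ≅ Z^10, C_1 ≅ Z^30, C_2 ≅ Z^20.

The boundary map ∂_1: C_1 → C_0 sends each edge [p,q] (with p < q) to q − p. For instance
  ∂ac = c − a.
This gives a 10×30 integer matrix of rank 9; reducing to Smith normal form yields diagonal entries (1,1,1,1,1,1,1,1,1).

∂_2: C_2 → C_1 sends each 2-simplex [p,q,r] to [q,r] − [p,r] + [p,q]. For instance
  ∂adi = di − ai + ad,
  ∂cej = ej − cj + ce.
The resulting 30×20 matrix has rank 20, and its Smith normal form has invariant factors (1,1,1,1,1,1,1,1,1,1,1,1,1,1,1,1,1,1,1,2).

Now H_k = ker ∂_k / im ∂_{k+1}, so:

  H_1: rank ker ∂_1 − rank ∂_2 = (30 − 9) − 20 = 1, and ∂_2 has invariant factor 2 > 1, so H_1 ≅ Z × Z/2.

H_1 = Z × Z/2.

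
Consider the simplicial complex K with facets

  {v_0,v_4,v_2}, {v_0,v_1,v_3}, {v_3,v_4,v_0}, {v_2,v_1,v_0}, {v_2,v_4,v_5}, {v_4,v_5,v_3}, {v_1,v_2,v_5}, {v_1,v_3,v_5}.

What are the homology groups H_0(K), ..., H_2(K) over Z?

H_0 = Z,  H_1 = 0,  H_2 = Z.

K has 6 vertices, 12 edges, 8 triangles.
rank ∂_0 = 0, rank ∂_1 = 5 ⇒ b_0 = 6 − 0 − 5 = 1; all invariant factors of ∂_1 are 1 so no torsion. So H_0 ≅ Z.
rank ∂_1 = 5, rank ∂_2 = 7 ⇒ b_1 = 12 − 5 − 7 = 0; all invariant factors of ∂_2 are 1 so no torsion. So H_1 ≅ 0.
rank ∂_2 = 7, rank ∂_3 = 0 ⇒ b_2 = 8 − 7 − 0 = 1. So H_2 ≅ Z.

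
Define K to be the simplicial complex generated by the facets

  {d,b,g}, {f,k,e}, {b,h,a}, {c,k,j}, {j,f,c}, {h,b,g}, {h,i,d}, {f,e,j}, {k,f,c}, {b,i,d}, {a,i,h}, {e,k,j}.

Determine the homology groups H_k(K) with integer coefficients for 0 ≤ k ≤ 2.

K has 11 vertices, 21 edges, 12 triangles.
rank ∂_0 = 0, rank ∂_1 = 9 ⇒ b_0 = 11 − 0 − 9 = 2; all invariant factors of ∂_1 are 1 so no torsion. So H_0 ≅ Z^2.
rank ∂_1 = 9, rank ∂_2 = 11 ⇒ b_1 = 21 − 9 − 11 = 1; all invariant factors of ∂_2 are 1 so no torsion. So H_1 ≅ Z.
rank ∂_2 = 11, rank ∂_3 = 0 ⇒ b_2 = 12 − 11 − 0 = 1. So H_2 ≅ Z.

H_0 ≅ Z^2,  H_1 ≅ Z,  H_2 ≅ Z.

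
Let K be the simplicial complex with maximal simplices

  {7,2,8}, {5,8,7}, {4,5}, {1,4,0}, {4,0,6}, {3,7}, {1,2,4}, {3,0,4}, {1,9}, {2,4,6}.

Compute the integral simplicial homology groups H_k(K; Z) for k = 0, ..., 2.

H_0 ≅ Z,  H_1 ≅ Z^2,  H_2 = 0.

Fix the vertex order 0 < 1 < 2 < 3 < 4 < 5 < 6 < 7 < 8 < 9 and write every simplex with vertices in increasing order. Then dim K = 2 and the simplices of K are:

  0-simplices (10): [0], [1], [2], [3], [4], [5], [6], [7], [8], [9]
  1-simplices (18): [0,1], [0,3], [0,4], [0,6], [1,2], [1,4], [1,9], [2,4], [2,6], [2,7], [2,8], [3,4], [3,7], [4,5], [4,6], [5,7], [5,8], [7,8]
  2-simplices (7): [0,1,4], [0,3,4], [0,4,6], [1,2,4], [2,4,6], [2,7,8], [5,7,8]

giving chain groups C_0 ≅ Z^10, C_1 ≅ Z^18, C_2 ≅ Z^7.

Boundary ∂_1: C_1 → C_0 is given by ∂[p,q] = [q] − [p].
As a 10×18 matrix over Z this has rank 9, with invariant factors (1,1,1,1,1,1,1,1,1).

Boundary ∂_2: C_2 → C_1 acts by ∂[p,q,r] = [q,r] − [p,r] + [p,q]. For instance
  ∂[2,7,8] = [7,8] − [2,8] + [2,7],
  ∂[1,2,4] = [2,4] − [1,4] + [1,2].
The 18×7 boundary matrix has rank 7 and Smith normal form diag(1,1,1,1,1,1,1).

From H_k ≅ ker(∂_k) / im(∂_{k+1}) we obtain:

  H_0: rank C_0 − rank ∂_1 = 10 − 9 = 1, and the invariant factors of ∂_1 are all 1, so H_0 = Z.
  H_1: rank ker ∂_1 − rank ∂_2 = (18 − 9) − 7 = 2, and the invariant factors of ∂_2 are all 1, so H_1 = Z^2.
  H_2: rank ker ∂_2 − rank ∂_3 = (7 − 7) − 0 = 0, and there is no ∂_3, so H_2 = 0.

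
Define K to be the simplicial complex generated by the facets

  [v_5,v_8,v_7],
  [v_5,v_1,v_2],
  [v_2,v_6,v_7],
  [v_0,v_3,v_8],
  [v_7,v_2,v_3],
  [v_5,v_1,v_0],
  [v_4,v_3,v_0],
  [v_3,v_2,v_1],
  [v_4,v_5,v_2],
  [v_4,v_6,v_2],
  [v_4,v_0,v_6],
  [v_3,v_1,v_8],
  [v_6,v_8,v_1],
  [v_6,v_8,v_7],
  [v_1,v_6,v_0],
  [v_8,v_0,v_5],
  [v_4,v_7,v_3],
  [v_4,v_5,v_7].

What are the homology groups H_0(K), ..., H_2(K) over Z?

Take the total order v_0 < v_1 < v_2 < v_3 < v_4 < v_5 < v_6 < v_7 < v_8 on the vertex set. Then K (dimension 2) consists of the simplices:

  0-simplices (9): [v_0], [v_1], [v_2], [v_3], [v_4], [v_5], [v_6], [v_7], [v_8]
  1-simplices (27): (27 of them)
  2-simplices (18): (18 of them)

Hence C_0 ≅ Z^9, C_1 ≅ Z^27, C_2 ≅ Z^18.

The boundary map ∂_1: C_1 → C_0 is given by ∂[p,q] = [q] − [p]. For instance
  ∂[v_3,v_4] = [v_4] − [v_3].
The 9×27 boundary matrix has rank 8 and Smith normal form diag(1,1,1,1,1,1,1,1).

The boundary map ∂_2: C_2 → C_1 sends each 2-simplex [p,q,r] to [q,r] − [p,r] + [p,q]. For instance
  ∂[v_0,v_1,v_6] = [v_1,v_6] − [v_0,v_6] + [v_0,v_1],
  ∂[v_0,v_3,v_8] = [v_3,v_8] − [v_0,v_8] + [v_0,v_3].
The resulting 27×18 matrix has rank 18, and its Smith normal form has invariant factors (1,1,1,1,1,1,1,1,1,1,1,1,1,1,1,1,1,2).

Reading off H_k = ker ∂_k / im ∂_{k+1}:

  H_0: rank C_0 − rank ∂_1 = 9 − 8 = 1, and the invariant factors of ∂_1 are all 1, so H_0 = Z.
  H_1: rank ker ∂_1 − rank ∂_2 = (27 − 8) − 18 = 1, and ∂_2 has invariant factor 2 > 1, so H_1 = Z ⊕ Z_2.
  H_2: rank ker ∂_2 − rank ∂_3 = (18 − 18) − 0 = 0, and there is no ∂_3, so H_2 = 0.

(K is a triangulation of the Klein bottle.)

H_0 = Z,  H_1 = Z ⊕ Z_2,  H_2 = 0.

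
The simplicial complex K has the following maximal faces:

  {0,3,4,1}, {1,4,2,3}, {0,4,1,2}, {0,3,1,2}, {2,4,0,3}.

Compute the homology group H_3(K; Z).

K has 5 vertices, 10 edges, 10 triangles, 5 3-simplices.
rank ∂_3 = 4, rank ∂_4 = 0 ⇒ b_3 = 5 − 4 − 0 = 1. So H_3 = Z.

H_3 = Z.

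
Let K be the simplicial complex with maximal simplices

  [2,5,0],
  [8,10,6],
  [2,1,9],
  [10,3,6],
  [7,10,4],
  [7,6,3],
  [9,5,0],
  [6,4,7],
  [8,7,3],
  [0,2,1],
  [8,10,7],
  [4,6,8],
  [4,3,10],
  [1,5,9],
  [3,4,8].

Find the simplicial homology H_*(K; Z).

H_0 = Z^2,  H_1 = Z ⊕ Z/2Z,  H_2 = 0.

K has 11 vertices, 25 edges, 15 triangles.
rank ∂_0 = 0, rank ∂_1 = 9 ⇒ b_0 = 11 − 0 − 9 = 2; all invariant factors of ∂_1 are 1 so no torsion. So H_0 = Z^2.
rank ∂_1 = 9, rank ∂_2 = 15 ⇒ b_1 = 25 − 9 − 15 = 1; ∂_2 has invariant factor(s) [2] giving torsion. So H_1 = Z ⊕ Z/2Z.
rank ∂_2 = 15, rank ∂_3 = 0 ⇒ b_2 = 15 − 15 − 0 = 0. So H_2 = 0.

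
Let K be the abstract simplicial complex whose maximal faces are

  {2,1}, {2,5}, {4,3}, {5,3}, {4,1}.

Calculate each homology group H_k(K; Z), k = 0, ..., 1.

Order the vertices as 1 < 2 < 3 < 4 < 5. Listing each simplex with vertices in this order, K has dimension 1 with simplices:

  0-simplices (5): [1], [2], [3], [4], [5]
  1-simplices (5): [1,2], [1,4], [2,5], [3,4], [3,5]

giving chain groups C_0 ≅ Z^5, C_1 ≅ Z^5.

∂_1: C_1 → C_0 maps an edge to its endpoints' difference, ∂[p,q] = q − p. For instance
  ∂[2,5] = [5] − [2].
This gives a 5×5 integer matrix of rank 4; reducing to Smith normal form yields diagonal entries (1,1,1,1).

Computing H_k = (kernel of ∂_k) / (image of ∂_{k+1}):

  H_0: rank C_0 − rank ∂_1 = 5 − 4 = 1, and the invariant factors of ∂_1 are all 1, so H_0 = Z.
  H_1: rank ker ∂_1 − rank ∂_2 = (5 − 4) − 0 = 1, and there is no ∂_2, so H_1 = Z.

As a check, the Euler characteristic is 5 − 5 = 0, which agrees with 1 − 1 = 0.
(K is a triangulation of the circle S^1.)

H_0 = Z,  H_1 = Z.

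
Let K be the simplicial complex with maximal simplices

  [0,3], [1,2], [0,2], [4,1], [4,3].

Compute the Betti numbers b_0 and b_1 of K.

b_0 = 1, b_1 = 1.

Fix the vertex order 0 < 1 < 2 < 3 < 4 and write every simplex with vertices in increasing order. Then dim K = 1 and the simplices of K are:

  0-simplices (5): [0], [1], [2], [3], [4]
  1-simplices (5): [0,2], [0,3], [1,2], [1,4], [3,4]

so the chain groups are C_0 ≅ Z^5, C_1 ≅ Z^5.

∂_1: C_1 → C_0 maps an edge to its endpoints' difference, ∂[p,q] = q − p. For instance
  ∂[3,4] = [4] − [3].
The 5×5 boundary matrix has rank 4 and Smith normal form diag(1,1,1,1).

From H_k ≅ ker(∂_k) / im(∂_{k+1}) we obtain:

  H_0: rank C_0 − rank ∂_1 = 5 − 4 = 1, and the invariant factors of ∂_1 are all 1, so H_0 = Z.
  H_1: rank ker ∂_1 − rank ∂_2 = (5 − 4) − 0 = 1, and there is no ∂_2, so H_1 = Z.

As a check, the Euler characteristic is 5 − 5 = 0, which agrees with 1 − 1 = 0.
(K is a triangulation of the circle S^1.)

Hence the Betti numbers are b_0 = 1, b_1 = 1.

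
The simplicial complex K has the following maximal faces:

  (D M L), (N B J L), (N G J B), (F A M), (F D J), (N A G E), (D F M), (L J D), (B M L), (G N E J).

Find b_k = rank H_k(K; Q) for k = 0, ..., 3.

b_0 = 1, b_1 = 1, b_2 = 0, b_3 = 0.

Take the total order A < B < D < E < F < G < J < L < M < N on the vertex set. Then K (dimension 3) consists of the simplices:

  0-simplices (10): A, B, D, E, F, G, J, L, M, N
  1-simplices (25): AE, AF, AG, AM, AN, BG, BJ, BL, BM, BN, DF, DJ, DL, DM, EG, EJ, EN, FJ, FM, GJ, GN, JL, JN, LM, LN
  2-simplices (19): AEG, AEN, AFM, AGN, BGJ, BGN, BJL, BJN, BLM, BLN, DFJ, DFM, DJL, DLM, EGJ, EGN, EJN, GJN, JLN
  3-simplices (4): AEGN, BGJN, BJLN, EGJN

Hence C_0 ≅ Z^10, C_1 ≅ Z^25, C_2 ≅ Z^19, C_3 ≅ Z^4.

The boundary map ∂_1: C_1 → C_0 maps an edge to its endpoints' difference, ∂[p,q] = q − p.
This gives a 10×25 integer matrix of rank 9; reducing to Smith normal form yields diagonal entries (1,1,1,1,1,1,1,1,1).

Boundary ∂_2: C_2 → C_1 sends each 2-simplex [p,q,r] to [q,r] − [p,r] + [p,q]. For instance
  ∂BLN = LN − BN + BL,
  ∂AFM = FM − AM + AF.
This gives a 25×19 integer matrix of rank 15; reducing to Smith normal form yields diagonal entries (1,1,1,1,1,1,1,1,1,1,1,1,1,1,1).

∂_3: C_3 → C_2 sends each 3-simplex σ to the alternating sum Σ_i (−1)^i (σ with its i-th vertex removed). For instance
  ∂BGJN = GJN − BJN + BGN − BGJ,
  ∂BJLN = JLN − BLN + BJN − BJL.
The 19×4 boundary matrix has rank 4 and Smith normal form diag(1,1,1,1).

Computing H_k = (kernel of ∂_k) / (image of ∂_{k+1}):

  H_0: rank C_0 − rank ∂_1 = 10 − 9 = 1, and the invariant factors of ∂_1 are all 1, so H_0 = Z.
  H_1: rank ker ∂_1 − rank ∂_2 = (25 − 9) − 15 = 1, and the invariant factors of ∂_2 are all 1, so H_1 = Z.
  H_2: rank ker ∂_2 − rank ∂_3 = (19 − 15) − 4 = 0, and the invariant factors of ∂_3 are all 1, so H_2 = 0.
  H_3: rank ker ∂_3 − rank ∂_4 = (4 − 4) − 0 = 0, and there is no ∂_4, so H_3 = 0.

As a check, the Euler characteristic is 10 − 25 + 19 − 4 = 0, which agrees with 1 − 1 + 0 − 0 = 0.

Hence the Betti numbers are b_0 = 1, b_1 = 1, b_2 = 0, b_3 = 0.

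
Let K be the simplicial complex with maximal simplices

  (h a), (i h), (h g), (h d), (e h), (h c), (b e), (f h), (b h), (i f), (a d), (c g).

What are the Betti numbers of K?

b_0 = 1, b_1 = 4.

We work with the vertex ordering a < b < c < d < e < f < g < h < i. The simplices of K, each written with vertices in increasing order, are:

  0-simplices (9): a, b, c, d, e, f, g, h, i
  1-simplices (12): ad, ah, be, bh, cg, ch, dh, eh, fh, fi, gh, hi

Hence C_0 ≅ Z^9, C_1 ≅ Z^12.

∂_1: C_1 → C_0 maps an edge to its endpoints' difference, ∂[p,q] = q − p. For instance
  ∂bh = h − b.
As a 9×12 matrix over Z this has rank 8, with invariant factors (1,1,1,1,1,1,1,1).

Reading off H_k = ker ∂_k / im ∂_{k+1}:

  H_0: rank C_0 − rank ∂_1 = 9 − 8 = 1, and the invariant factors of ∂_1 are all 1, so H_0 = Z.
  H_1: rank ker ∂_1 − rank ∂_2 = (12 − 8) − 0 = 4, and there is no ∂_2, so H_1 = Z^4.

Hence the Betti numbers are b_0 = 1, b_1 = 4.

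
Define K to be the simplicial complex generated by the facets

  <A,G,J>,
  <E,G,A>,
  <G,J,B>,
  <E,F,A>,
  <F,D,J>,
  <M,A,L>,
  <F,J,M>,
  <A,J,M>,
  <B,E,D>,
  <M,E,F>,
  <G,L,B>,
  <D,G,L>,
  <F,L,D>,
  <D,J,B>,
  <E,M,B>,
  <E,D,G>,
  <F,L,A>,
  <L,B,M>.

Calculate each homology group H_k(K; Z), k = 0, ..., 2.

K has 9 vertices, 27 edges, 18 triangles.
rank ∂_0 = 0, rank ∂_1 = 8 ⇒ b_0 = 9 − 0 − 8 = 1; all invariant factors of ∂_1 are 1 so no torsion. So H_0 = Z.
rank ∂_1 = 8, rank ∂_2 = 18 ⇒ b_1 = 27 − 8 − 18 = 1; ∂_2 has invariant factor(s) [2] giving torsion. So H_1 = Z ⊕ Z/2Z.
rank ∂_2 = 18, rank ∂_3 = 0 ⇒ b_2 = 18 − 18 − 0 = 0. So H_2 = 0.

H_0 = Z,  H_1 = Z ⊕ Z/2Z,  H_2 = 0.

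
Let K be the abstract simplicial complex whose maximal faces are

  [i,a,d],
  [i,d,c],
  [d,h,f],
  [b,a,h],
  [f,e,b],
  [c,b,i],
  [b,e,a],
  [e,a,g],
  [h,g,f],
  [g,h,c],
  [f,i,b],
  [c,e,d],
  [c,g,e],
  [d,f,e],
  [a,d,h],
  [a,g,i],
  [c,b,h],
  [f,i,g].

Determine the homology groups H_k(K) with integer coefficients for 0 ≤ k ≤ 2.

H_0 = Z,  H_1 = Z^2,  H_2 = Z.

K has 9 vertices, 27 edges, 18 triangles.
rank ∂_0 = 0, rank ∂_1 = 8 ⇒ b_0 = 9 − 0 − 8 = 1; all invariant factors of ∂_1 are 1 so no torsion. So H_0 = Z.
rank ∂_1 = 8, rank ∂_2 = 17 ⇒ b_1 = 27 − 8 − 17 = 2; all invariant factors of ∂_2 are 1 so no torsion. So H_1 = Z^2.
rank ∂_2 = 17, rank ∂_3 = 0 ⇒ b_2 = 18 − 17 − 0 = 1. So H_2 = Z.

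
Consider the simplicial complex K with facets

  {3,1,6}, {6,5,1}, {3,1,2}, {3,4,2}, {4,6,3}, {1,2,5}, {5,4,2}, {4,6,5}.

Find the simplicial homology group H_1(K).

Fix the vertex order 1 < 2 < 3 < 4 < 5 < 6 and write every simplex with vertices in increasing order. Then dim K = 2 and the simplices of K are:

  0-simplices (6): [1], [2], [3], [4], [5], [6]
  1-simplices (12): [1,2], [1,3], [1,5], [1,6], [2,3], [2,4], [2,5], [3,4], [3,6], [4,5], [4,6], [5,6]
  2-simplices (8): [1,2,3], [1,2,5], [1,3,6], [1,5,6], [2,3,4], [2,4,5], [3,4,6], [4,5,6]

giving chain groups C_0 ≅ Z^6, C_1 ≅ Z^12, C_2 ≅ Z^8.

The boundary map ∂_1: C_1 → C_0 is given by ∂[p,q] = [q] − [p]. For instance
  ∂[2,3] = [3] − [2].
The resulting 6×12 matrix has rank 5, and its Smith normal form has invariant factors (1,1,1,1,1).

Boundary ∂_2: C_2 → C_1 sends each 2-simplex [p,q,r] to [q,r] − [p,r] + [p,q]. For instance
  ∂[1,5,6] = [5,6] − [1,6] + [1,5],
  ∂[1,2,5] = [2,5] − [1,5] + [1,2].
This gives a 12×8 integer matrix of rank 7; reducing to Smith normal form yields diagonal entries (1,1,1,1,1,1,1).

Now H_k = ker ∂_k / im ∂_{k+1}, so:

  H_1: rank ker ∂_1 − rank ∂_2 = (12 − 5) − 7 = 0, and the invariant factors of ∂_2 are all 1, so H_1 ≅ 0.

H_1 = 0.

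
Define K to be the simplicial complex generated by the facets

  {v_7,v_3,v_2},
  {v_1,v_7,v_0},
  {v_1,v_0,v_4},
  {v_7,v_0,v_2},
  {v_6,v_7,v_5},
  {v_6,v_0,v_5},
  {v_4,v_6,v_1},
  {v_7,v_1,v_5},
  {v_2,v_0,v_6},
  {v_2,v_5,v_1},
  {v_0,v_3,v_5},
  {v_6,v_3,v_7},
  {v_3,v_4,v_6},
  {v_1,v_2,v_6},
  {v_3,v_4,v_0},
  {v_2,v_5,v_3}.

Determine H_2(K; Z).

H_2 ≅ Z.

Fix the vertex order v_0 < v_1 < v_2 < v_3 < v_4 < v_5 < v_6 < v_7 and write every simplex with vertices in increasing order. Then dim K = 2 and the simplices of K are:

  0-simplices (8): [v_0], [v_1], [v_2], [v_3], [v_4], [v_5], [v_6], [v_7]
  1-simplices (24): (24 of them)
  2-simplices (16): (16 of them)

giving chain groups C_0 ≅ Z^8, C_1 ≅ Z^24, C_2 ≅ Z^16.

The boundary map ∂_1: C_1 → C_0 is given by ∂[p,q] = [q] − [p]. For instance
  ∂[v_1,v_5] = [v_5] − [v_1].
The resulting 8×24 matrix has rank 7, and its Smith normal form has invariant factors (1,1,1,1,1,1,1).

The boundary map ∂_2: C_2 → C_1 sends each 2-simplex [p,q,r] to [q,r] − [p,r] + [p,q]. For instance
  ∂[v_1,v_2,v_6] = [v_2,v_6] − [v_1,v_6] + [v_1,v_2],
  ∂[v_1,v_5,v_7] = [v_5,v_7] − [v_1,v_7] + [v_1,v_5].
As a 24×16 matrix over Z this has rank 15, with invariant factors (1,1,1,1,1,1,1,1,1,1,1,1,1,1,1).

Reading off H_k = ker ∂_k / im ∂_{k+1}:

  H_2: rank ker ∂_2 − rank ∂_3 = (16 − 15) − 0 = 1, and there is no ∂_3, so H_2 ≅ Z.

(K is a triangulation of the torus T^2.)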